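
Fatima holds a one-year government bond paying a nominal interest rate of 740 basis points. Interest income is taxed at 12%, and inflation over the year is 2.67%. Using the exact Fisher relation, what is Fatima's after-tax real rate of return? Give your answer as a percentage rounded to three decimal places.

3.742%

After-tax nominal return = 7.4% × (1 − 0.12) = 6.5120%.
1 + r = 1.06512 / 1.02670 = 1.037421
After-tax real rate = 1.037421 − 1 → 3.742%.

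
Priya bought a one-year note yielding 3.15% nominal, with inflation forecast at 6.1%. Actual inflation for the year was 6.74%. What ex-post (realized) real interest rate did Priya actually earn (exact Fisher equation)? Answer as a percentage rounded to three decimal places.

Ex-post: (1 + 0.0315)/(1 + 0.0674) − 1 = -3.3633%
So the realized real rate is -3.363%.

-3.363%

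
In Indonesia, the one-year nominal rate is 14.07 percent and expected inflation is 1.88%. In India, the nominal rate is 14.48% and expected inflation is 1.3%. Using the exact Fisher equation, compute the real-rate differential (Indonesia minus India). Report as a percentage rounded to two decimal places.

-1.05%

Indonesia: (1 + 0.1407)/(1 + 0.0188) − 1 = 11.9651%
India: (1 + 0.1448)/(1 + 0.0130) − 1 = 13.0109%
Differential = 11.9651% − 13.0109% = -1.0458% → -1.05%.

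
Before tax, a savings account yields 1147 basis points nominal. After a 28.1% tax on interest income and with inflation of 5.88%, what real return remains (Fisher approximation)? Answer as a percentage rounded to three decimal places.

2.367%

After-tax nominal return = 11.47% × (1 − 0.281) = 8.24693%.
r ≈ 8.24693% − 5.88% → 2.367%.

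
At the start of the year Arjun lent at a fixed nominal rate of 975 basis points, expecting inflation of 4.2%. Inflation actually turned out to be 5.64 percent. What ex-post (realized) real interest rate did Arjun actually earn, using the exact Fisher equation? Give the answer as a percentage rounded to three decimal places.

3.891%

Ex-post: (1 + 0.0975)/(1 + 0.0564) − 1 = 3.8906%
So the realized real rate is 3.891%.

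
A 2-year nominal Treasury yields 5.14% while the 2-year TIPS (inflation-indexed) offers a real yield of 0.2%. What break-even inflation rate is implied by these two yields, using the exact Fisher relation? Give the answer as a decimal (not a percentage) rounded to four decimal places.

(1 + π) = (1 + i)/(1 + r) = 1.05140 / 1.00200 = 1.049301
Break-even inflation = 1.049301 − 1 → 0.0493.

0.0493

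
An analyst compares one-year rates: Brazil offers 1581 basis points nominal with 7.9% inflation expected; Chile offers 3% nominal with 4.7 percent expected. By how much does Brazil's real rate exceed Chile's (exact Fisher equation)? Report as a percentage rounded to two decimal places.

8.95%

Brazil: (1 + 0.1581)/(1 + 0.0790) − 1 = 7.3309%
Chile: (1 + 0.0300)/(1 + 0.0470) − 1 = -1.6237%
Differential = 7.3309% − (-1.6237%) = 8.9545% → 8.95%.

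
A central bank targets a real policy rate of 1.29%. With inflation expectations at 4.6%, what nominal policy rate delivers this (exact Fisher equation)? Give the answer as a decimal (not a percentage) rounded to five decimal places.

0.05949

(1 + i) = (1 + r)(1 + π) = 1.01290 × 1.04600 = 1.0594934
i = 1.0594934 − 1, so the required nominal rate is 0.05949.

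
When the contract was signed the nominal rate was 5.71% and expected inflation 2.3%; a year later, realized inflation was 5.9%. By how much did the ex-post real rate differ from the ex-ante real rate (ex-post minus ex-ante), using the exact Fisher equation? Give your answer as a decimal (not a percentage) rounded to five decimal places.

-0.03513

Ex-ante: (1 + 0.0571)/(1 + 0.0230) − 1 = 3.3333%
Ex-post: (1 + 0.0571)/(1 + 0.0590) − 1 = -0.1794%
Difference (ex-post − ex-ante) = -3.5127% → -0.03513.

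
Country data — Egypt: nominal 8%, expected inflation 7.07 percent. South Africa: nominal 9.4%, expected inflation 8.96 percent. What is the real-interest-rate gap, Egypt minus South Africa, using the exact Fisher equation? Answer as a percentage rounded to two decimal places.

Egypt: (1 + 0.0800)/(1 + 0.0707) − 1 = 0.8686%
South Africa: (1 + 0.0940)/(1 + 0.0896) − 1 = 0.4038%
Differential = 0.8686% − 0.4038% = 0.4648% → 0.46%.

0.46%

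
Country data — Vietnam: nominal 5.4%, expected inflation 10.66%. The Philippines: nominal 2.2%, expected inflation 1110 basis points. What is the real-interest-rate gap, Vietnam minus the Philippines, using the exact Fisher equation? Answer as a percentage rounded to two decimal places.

Vietnam: (1 + 0.0540)/(1 + 0.1066) − 1 = -4.7533%
The Philippines: (1 + 0.0220)/(1 + 0.1110) − 1 = -8.0108%
Differential = -4.7533% − (-8.0108%) = 3.2575% → 3.26%.

3.26%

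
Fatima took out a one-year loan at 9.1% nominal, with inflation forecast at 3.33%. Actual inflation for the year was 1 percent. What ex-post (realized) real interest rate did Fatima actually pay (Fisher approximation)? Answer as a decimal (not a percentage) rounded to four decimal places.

0.0810

Ex-post: 9.1% − 1% = 8.100%
So the realized real rate is 0.0810.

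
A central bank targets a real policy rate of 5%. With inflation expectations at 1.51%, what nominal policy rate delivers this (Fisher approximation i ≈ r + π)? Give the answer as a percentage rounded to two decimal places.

6.51%

i ≈ r + π = 5% + 1.51% = 6.51%.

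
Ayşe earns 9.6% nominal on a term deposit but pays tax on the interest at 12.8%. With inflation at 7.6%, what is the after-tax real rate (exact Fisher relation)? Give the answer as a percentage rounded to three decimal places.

After-tax nominal return = 9.6% × (1 − 0.128) = 8.3712%.
1 + r = 1.083712 / 1.07600 = 1.007167
After-tax real rate = 1.007167 − 1 → 0.717%.

0.717%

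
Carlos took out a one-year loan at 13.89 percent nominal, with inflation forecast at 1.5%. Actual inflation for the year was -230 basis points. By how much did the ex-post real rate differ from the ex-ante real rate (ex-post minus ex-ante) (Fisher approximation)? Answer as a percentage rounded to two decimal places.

3.80%

Ex-ante: 13.89% − 1.5% = 12.390%
Ex-post: 13.89% − (-2.3%) = 16.190%
Difference (ex-post − ex-ante) = 3.8000% → 3.80%.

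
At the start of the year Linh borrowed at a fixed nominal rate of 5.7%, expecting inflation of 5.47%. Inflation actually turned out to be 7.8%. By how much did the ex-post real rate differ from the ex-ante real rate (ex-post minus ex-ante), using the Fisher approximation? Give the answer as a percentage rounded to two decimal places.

-2.33%

Ex-ante: 5.7% − 5.47% = 0.230%
Ex-post: 5.7% − 7.8% = -2.100%
Difference (ex-post − ex-ante) = -2.3300% → -2.33%.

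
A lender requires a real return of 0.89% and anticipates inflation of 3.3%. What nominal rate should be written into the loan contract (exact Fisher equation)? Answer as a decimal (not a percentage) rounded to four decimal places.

0.0422

(1 + i) = (1 + r)(1 + π) = 1.00890 × 1.03300 = 1.0421937
i = 1.0421937 − 1, so the required nominal rate is 0.0422.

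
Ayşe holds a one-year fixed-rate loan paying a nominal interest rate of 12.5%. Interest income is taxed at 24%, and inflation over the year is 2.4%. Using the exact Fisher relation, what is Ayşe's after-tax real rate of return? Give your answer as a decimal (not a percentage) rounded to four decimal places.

0.0693

After-tax nominal return = 12.5% × (1 − 0.24) = 9.5000%.
1 + r = 1.09500 / 1.02400 = 1.069336
After-tax real rate = 1.069336 − 1 → 0.0693.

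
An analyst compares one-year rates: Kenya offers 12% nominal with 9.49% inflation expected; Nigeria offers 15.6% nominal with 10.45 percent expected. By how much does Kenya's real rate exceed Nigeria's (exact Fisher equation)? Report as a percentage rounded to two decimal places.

-2.37%

Kenya: (1 + 0.1200)/(1 + 0.0949) − 1 = 2.2924%
Nigeria: (1 + 0.1560)/(1 + 0.1045) − 1 = 4.6627%
Differential = 2.2924% − 4.6627% = -2.3703% → -2.37%.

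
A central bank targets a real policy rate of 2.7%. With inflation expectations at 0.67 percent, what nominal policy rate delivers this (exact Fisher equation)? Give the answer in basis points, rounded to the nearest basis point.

(1 + i) = (1 + r)(1 + π) = 1.02700 × 1.00670 = 1.0338809
i = 1.0338809 − 1, so the required nominal rate is 339 basis points.

339 basis points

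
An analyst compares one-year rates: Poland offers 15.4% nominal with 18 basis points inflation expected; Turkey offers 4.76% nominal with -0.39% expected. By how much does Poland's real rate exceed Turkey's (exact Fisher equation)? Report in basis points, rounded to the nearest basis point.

Poland: (1 + 0.1540)/(1 + 0.0018) − 1 = 15.1927%
Turkey: (1 + 0.0476)/(1 − 0.0039) − 1 = 5.1702%
Differential = 15.1927% − 5.1702% = 10.0225% → 1002 basis points.

1002 basis points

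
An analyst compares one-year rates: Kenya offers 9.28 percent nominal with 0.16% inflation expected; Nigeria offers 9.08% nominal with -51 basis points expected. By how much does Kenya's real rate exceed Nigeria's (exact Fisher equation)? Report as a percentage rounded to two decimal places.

-0.53%

Kenya: (1 + 0.0928)/(1 + 0.0016) − 1 = 9.1054%
Nigeria: (1 + 0.0908)/(1 − 0.0051) − 1 = 9.6392%
Differential = 9.1054% − 9.6392% = -0.5337% → -0.53%.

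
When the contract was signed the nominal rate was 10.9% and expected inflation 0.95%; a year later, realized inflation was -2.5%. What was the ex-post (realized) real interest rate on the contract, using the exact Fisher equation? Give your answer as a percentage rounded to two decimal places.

13.74%

Ex-post: (1 + 0.1090)/(1 − 0.0250) − 1 = 13.7436%
So the realized real rate is 13.74%.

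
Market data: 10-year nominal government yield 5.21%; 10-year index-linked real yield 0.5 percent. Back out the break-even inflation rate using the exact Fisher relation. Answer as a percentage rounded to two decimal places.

(1 + π) = (1 + i)/(1 + r) = 1.05210 / 1.00500 = 1.046866
Break-even inflation = 1.046866 − 1 → 4.69%.

4.69%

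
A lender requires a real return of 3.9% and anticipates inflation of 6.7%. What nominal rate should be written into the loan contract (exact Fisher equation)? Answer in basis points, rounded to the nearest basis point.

1086 basis points

(1 + i) = (1 + r)(1 + π) = 1.03900 × 1.06700 = 1.108613
i = 1.108613 − 1, so the required nominal rate is 1086 basis points.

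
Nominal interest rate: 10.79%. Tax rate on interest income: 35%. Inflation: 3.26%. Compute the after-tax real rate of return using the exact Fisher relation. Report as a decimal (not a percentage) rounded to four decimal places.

0.0363

After-tax nominal return = 10.79% × (1 − 0.35) = 7.0135%.
1 + r = 1.070135 / 1.03260 = 1.03634999
After-tax real rate = 1.03634999 − 1 → 0.0363.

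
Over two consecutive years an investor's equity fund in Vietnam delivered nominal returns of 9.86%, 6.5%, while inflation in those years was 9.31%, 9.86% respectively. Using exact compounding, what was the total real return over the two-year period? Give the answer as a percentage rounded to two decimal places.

Nominal growth factor = 1.0986 × 1.0650 = 1.170009
Price-level growth factor = 1.0931 × 1.0986 = 1.200880
Real growth factor = 1.170009 / 1.200880 = 0.974293
Total real return = 0.974293 − 1 → -2.57%.

-2.57%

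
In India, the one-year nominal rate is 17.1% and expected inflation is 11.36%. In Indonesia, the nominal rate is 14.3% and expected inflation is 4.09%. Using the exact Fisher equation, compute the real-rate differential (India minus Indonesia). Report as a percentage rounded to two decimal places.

India: (1 + 0.1710)/(1 + 0.1136) − 1 = 5.1545%
Indonesia: (1 + 0.1430)/(1 + 0.0409) − 1 = 9.8088%
Differential = 5.1545% − 9.8088% = -4.6544% → -4.65%.

-4.65%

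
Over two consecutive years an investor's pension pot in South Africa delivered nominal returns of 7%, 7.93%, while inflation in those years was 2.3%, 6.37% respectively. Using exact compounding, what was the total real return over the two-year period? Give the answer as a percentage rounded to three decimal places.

6.128%

Compound the nominal returns: 1.0700 × 1.0793 = 1.154851.
Compound inflation: 1.0230 × 1.0637 = 1.088165.
Deflate: 1.154851 / 1.088165 = 1.061283.
Total real return = 1.061283 − 1 → 6.128%.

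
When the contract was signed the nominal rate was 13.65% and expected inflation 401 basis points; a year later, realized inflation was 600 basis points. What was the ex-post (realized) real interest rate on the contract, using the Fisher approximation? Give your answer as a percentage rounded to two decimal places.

Ex-post: 13.65% − 6% = 7.650%
So the realized real rate is 7.65%.

7.65%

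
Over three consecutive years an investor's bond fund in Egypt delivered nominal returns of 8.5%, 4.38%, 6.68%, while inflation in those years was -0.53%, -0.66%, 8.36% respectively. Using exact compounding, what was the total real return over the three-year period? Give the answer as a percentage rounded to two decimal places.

Nominal growth factor = 1.0850 × 1.0438 × 1.0668 = 1.208176
Price-level growth factor = 0.9947 × 0.9934 × 1.0836 = 1.070743
Real growth factor = 1.208176 / 1.070743 = 1.128352
Total real return = 1.128352 − 1 → 12.84%.

12.84%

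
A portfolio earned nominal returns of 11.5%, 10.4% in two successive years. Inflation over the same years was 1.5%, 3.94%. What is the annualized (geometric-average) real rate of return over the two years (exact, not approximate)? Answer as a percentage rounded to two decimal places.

Compound the nominal returns: 1.1150 × 1.1040 = 1.23096000.
Compound inflation: 1.0150 × 1.0394 = 1.05499100.
Deflate: 1.23096000 / 1.05499100 = 1.16679668.
Annualized real rate = 1.16679668^(1/2) − 1 = 8.0184% → 8.02%.

8.02%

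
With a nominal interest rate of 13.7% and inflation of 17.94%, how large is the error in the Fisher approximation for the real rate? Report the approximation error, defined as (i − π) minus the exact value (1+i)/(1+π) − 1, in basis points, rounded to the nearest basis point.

Approximate: r ≈ 13.700% − 17.940% = -4.2400%
Exact: (1 + 0.1370)/(1 + 0.1794) − 1 = -3.59505%
Error = -4.2400% − (-3.59505%) = -0.64495% → -64 basis points.

-64 basis points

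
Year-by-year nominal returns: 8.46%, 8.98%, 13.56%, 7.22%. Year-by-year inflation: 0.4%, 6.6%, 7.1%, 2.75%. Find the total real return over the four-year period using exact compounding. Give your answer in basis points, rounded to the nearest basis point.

Compound the nominal returns: 1.0846 × 1.0898 × 1.1356 × 1.0722 = 1.439188.
Compound inflation: 1.0040 × 1.0660 × 1.0710 × 1.0275 = 1.177775.
Deflate: 1.439188 / 1.177775 = 1.221955.
Total real return = 1.221955 − 1 → 2220 basis points.

2220 basis points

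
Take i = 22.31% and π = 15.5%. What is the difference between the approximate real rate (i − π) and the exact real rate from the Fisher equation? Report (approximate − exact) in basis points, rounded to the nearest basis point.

91 basis points

Approximate: r ≈ 22.310% − 15.500% = 6.8100%
Exact: (1 + 0.2231)/(1 + 0.1550) − 1 = 5.8961%
Error = 6.8100% − 5.8961% = 0.9139% → 91 basis points.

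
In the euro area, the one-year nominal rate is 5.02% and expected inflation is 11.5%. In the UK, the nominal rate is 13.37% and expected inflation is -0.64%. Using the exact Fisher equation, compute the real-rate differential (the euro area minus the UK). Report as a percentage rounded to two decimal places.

-19.91%

The euro area: (1 + 0.0502)/(1 + 0.1150) − 1 = -5.8117%
The UK: (1 + 0.1337)/(1 − 0.0064) − 1 = 14.1002%
Differential = -5.8117% − 14.1002% = -19.9119% → -19.91%.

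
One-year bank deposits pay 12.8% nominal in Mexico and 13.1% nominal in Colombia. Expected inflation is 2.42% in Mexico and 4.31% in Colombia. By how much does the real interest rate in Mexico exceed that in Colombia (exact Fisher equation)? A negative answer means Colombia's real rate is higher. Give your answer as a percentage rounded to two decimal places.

Mexico: (1 + 0.1280)/(1 + 0.0242) − 1 = 10.1347%
Colombia: (1 + 0.1310)/(1 + 0.0431) − 1 = 8.4268%
Differential = 10.1347% − 8.4268% = 1.7079% → 1.71%.

1.71%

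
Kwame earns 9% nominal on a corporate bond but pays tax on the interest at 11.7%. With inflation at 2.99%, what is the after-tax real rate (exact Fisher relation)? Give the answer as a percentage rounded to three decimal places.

After-tax nominal return = 9% × (1 − 0.117) = 7.9470%.
1 + r = 1.07947 / 1.02990 = 1.048131
After-tax real rate = 1.048131 − 1 → 4.813%.

4.813%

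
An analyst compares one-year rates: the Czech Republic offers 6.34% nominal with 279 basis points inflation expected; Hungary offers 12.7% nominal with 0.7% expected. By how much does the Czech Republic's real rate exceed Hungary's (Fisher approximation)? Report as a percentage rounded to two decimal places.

The Czech Republic: 6.34% − 2.79% = 3.550%
Hungary: 12.7% − 0.7% = 12.000%
Differential = -8.450% → -8.45%.

-8.45%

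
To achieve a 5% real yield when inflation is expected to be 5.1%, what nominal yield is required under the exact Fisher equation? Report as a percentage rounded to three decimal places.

(1 + i) = (1 + r)(1 + π) = 1.05000 × 1.05100 = 1.10355
i = 1.10355 − 1, so the required nominal rate is 10.355%.

10.355%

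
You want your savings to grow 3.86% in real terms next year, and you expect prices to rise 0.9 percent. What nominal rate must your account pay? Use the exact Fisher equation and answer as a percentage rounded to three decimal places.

(1 + i) = (1 + r)(1 + π) = 1.03860 × 1.00900 = 1.0479474
i = 1.0479474 − 1, so the required nominal rate is 4.795%.

4.795%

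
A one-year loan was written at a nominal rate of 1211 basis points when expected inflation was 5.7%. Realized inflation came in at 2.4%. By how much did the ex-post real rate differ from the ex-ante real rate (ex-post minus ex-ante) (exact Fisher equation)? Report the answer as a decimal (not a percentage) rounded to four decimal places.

Ex-ante: (1 + 0.1211)/(1 + 0.0570) − 1 = 6.0643%
Ex-post: (1 + 0.1211)/(1 + 0.0240) − 1 = 9.4824%
Difference (ex-post − ex-ante) = 3.4181% → 0.0342.

0.0342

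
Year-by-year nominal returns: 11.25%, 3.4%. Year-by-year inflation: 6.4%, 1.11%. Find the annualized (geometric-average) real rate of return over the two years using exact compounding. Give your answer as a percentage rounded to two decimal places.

Nominal growth factor = 1.1125 × 1.0340 = 1.15032500
Price-level growth factor = 1.0640 × 1.0111 = 1.07581040
Real growth factor = 1.15032500 / 1.07581040 = 1.06926369
Annualized real rate = 1.06926369^(1/2) − 1 = 3.4052% → 3.41%.

3.41%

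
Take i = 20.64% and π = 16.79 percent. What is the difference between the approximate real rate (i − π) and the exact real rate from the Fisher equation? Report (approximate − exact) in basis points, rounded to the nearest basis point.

55 basis points

Approximate: r ≈ 20.640% − 16.790% = 3.8500%
Exact: (1 + 0.2064)/(1 + 0.1679) − 1 = 3.2965%
Error = 3.8500% − 3.2965% = 0.5535% → 55 basis points.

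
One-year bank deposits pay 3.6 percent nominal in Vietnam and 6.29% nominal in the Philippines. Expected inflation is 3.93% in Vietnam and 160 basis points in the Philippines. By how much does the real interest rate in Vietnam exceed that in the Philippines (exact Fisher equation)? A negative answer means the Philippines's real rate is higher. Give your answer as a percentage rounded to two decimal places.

-4.93%

Vietnam: (1 + 0.0360)/(1 + 0.0393) − 1 = -0.3175%
The Philippines: (1 + 0.0629)/(1 + 0.0160) − 1 = 4.6161%
Differential = -0.3175% − 4.6161% = -4.9337% → -4.93%.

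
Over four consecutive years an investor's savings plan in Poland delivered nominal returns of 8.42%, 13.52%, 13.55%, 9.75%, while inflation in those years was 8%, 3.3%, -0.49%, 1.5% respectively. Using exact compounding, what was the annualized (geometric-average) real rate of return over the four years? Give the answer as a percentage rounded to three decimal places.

Nominal growth factor = 1.0842 × 1.1352 × 1.1355 × 1.0975 = 1.53381667
Price-level growth factor = 1.0800 × 1.0330 × 0.9951 × 1.0150 = 1.12682596
Real growth factor = 1.53381667 / 1.12682596 = 1.36118328
Annualized real rate = 1.36118328^(1/4) − 1 = 8.0138% → 8.014%.

8.014%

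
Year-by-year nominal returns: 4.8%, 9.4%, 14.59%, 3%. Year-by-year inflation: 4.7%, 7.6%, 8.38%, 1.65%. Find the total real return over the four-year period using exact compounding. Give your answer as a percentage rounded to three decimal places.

9.030%

Nominal growth factor = 1.0480 × 1.0940 × 1.1459 × 1.0300 = 1.353202
Price-level growth factor = 1.0470 × 1.0760 × 1.0838 × 1.0165 = 1.241125
Real growth factor = 1.353202 / 1.241125 = 1.090303
Total real return = 1.090303 − 1 → 9.030%.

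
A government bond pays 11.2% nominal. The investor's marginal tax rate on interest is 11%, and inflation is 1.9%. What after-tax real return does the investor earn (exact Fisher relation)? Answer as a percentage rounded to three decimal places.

7.918%

After-tax nominal return = 11.2% × (1 − 0.11) = 9.9680%.
1 + r = 1.09968 / 1.01900 = 1.079176
After-tax real rate = 1.079176 − 1 → 7.918%.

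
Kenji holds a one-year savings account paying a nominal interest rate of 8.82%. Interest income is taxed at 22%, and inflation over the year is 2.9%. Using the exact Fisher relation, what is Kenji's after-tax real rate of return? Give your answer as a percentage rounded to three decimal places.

After-tax nominal return = 8.82% × (1 − 0.22) = 6.8796%.
1 + r = 1.068796 / 1.02900 = 1.038674
After-tax real rate = 1.038674 − 1 → 3.867%.

3.867%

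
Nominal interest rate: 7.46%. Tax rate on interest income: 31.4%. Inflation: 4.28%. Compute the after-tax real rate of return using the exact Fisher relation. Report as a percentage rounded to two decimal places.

0.80%

After-tax nominal return = 7.46% × (1 − 0.314) = 5.11756%.
1 + r = 1.0511756 / 1.04280 = 1.008032
After-tax real rate = 1.008032 − 1 → 0.80%.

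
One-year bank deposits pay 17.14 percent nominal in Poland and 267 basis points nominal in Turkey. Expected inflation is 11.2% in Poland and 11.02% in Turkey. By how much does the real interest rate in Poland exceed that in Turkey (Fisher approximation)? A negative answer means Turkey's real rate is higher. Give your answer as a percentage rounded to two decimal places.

14.29%

Poland: 17.14% − 11.2% = 5.940%
Turkey: 2.67% − 11.02% = -8.350%
Differential = 14.290% → 14.29%.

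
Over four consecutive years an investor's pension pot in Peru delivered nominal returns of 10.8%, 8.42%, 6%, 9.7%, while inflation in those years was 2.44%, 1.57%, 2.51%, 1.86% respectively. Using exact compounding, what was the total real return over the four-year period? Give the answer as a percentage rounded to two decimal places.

Nominal growth factor = 1.1080 × 1.0842 × 1.0600 × 1.0970 = 1.396888
Price-level growth factor = 1.0244 × 1.0157 × 1.0251 × 1.0186 = 1.086438
Real growth factor = 1.396888 / 1.086438 = 1.285751
Total real return = 1.285751 − 1 → 28.58%.

28.58%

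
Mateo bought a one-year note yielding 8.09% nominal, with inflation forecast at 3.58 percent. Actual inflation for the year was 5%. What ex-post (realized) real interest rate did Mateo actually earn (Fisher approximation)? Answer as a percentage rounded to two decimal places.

3.09%

Ex-post: 8.09% − 5% = 3.090%
So the realized real rate is 3.09%.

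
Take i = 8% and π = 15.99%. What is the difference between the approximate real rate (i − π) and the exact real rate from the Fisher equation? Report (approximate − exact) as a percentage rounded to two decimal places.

-1.10%

Approximate: r ≈ 8.000% − 15.990% = -7.9900%
Exact: (1 + 0.0800)/(1 + 0.1599) − 1 = -6.8885%
Error = -7.9900% − (-6.8885%) = -1.1015% → -1.10%.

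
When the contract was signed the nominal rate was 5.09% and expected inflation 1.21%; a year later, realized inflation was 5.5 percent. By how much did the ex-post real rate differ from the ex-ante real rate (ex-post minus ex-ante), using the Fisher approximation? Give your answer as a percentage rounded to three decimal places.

Ex-ante: 5.09% − 1.21% = 3.880%
Ex-post: 5.09% − 5.5% = -0.410%
Difference (ex-post − ex-ante) = -4.2900% → -4.290%.

-4.290%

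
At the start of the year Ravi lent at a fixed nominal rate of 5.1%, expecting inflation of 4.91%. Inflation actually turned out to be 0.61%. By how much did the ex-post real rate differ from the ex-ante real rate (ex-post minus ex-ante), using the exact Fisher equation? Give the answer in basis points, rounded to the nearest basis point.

428 basis points

Ex-ante: (1 + 0.0510)/(1 + 0.0491) − 1 = 0.1811%
Ex-post: (1 + 0.0510)/(1 + 0.0061) − 1 = 4.4628%
Difference (ex-post − ex-ante) = 4.2817% → 428 basis points.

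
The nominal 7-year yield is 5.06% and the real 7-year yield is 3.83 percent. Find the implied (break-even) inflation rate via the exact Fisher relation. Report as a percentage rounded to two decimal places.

1.18%

(1 + π) = (1 + i)/(1 + r) = 1.05060 / 1.03830 = 1.011846
Break-even inflation = 1.011846 − 1 → 1.18%.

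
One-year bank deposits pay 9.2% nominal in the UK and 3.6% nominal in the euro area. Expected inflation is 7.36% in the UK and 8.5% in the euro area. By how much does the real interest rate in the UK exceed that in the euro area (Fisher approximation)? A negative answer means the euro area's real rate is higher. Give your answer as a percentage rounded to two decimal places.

The UK: 9.2% − 7.36% = 1.840%
The euro area: 3.6% − 8.5% = -4.900%
Differential = 6.740% → 6.74%.

6.74%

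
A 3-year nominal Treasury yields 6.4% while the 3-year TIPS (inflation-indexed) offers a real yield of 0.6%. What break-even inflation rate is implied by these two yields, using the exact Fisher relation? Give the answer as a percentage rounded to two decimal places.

5.77%

(1 + π) = (1 + i)/(1 + r) = 1.06400 / 1.00600 = 1.057654
Break-even inflation = 1.057654 − 1 → 5.77%.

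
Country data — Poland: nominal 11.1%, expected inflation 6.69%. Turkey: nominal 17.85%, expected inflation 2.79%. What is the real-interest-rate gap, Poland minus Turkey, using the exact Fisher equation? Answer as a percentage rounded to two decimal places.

-10.52%

Poland: (1 + 0.1110)/(1 + 0.0669) − 1 = 4.1335%
Turkey: (1 + 0.1785)/(1 + 0.0279) − 1 = 14.6512%
Differential = 4.1335% − 14.6512% = -10.5178% → -10.52%.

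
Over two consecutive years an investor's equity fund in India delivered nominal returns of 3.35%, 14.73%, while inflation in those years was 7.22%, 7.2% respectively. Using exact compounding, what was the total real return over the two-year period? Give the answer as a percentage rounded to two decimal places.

3.16%

Compound the nominal returns: 1.0335 × 1.1473 = 1.185735.
Compound inflation: 1.0722 × 1.0720 = 1.149398.
Deflate: 1.185735 / 1.149398 = 1.031613.
Total real return = 1.031613 − 1 → 3.16%.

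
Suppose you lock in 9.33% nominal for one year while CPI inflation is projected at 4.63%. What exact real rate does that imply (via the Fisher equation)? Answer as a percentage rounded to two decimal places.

4.49%

1 + r = 1.09330 / 1.04630 = 1.044920
r = 1.044920 − 1 = 4.4920%, i.e. 4.49%.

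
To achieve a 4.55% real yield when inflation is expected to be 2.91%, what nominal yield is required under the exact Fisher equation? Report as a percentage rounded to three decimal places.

(1 + i) = (1 + r)(1 + π) = 1.04550 × 1.02910 = 1.07592405
i = 1.07592405 − 1, so the required nominal rate is 7.592%.

7.592%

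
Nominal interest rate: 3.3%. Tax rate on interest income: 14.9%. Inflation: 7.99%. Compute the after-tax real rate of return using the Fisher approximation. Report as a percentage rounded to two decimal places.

-5.18%

After-tax nominal return = 3.3% × (1 − 0.149) = 2.8083%.
r ≈ 2.8083% − 7.99% → -5.18%.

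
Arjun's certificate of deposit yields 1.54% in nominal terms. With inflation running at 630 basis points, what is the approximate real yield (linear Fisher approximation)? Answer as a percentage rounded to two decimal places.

-4.76%

r ≈ i − π = 1.54% − 6.3% = -4.76%.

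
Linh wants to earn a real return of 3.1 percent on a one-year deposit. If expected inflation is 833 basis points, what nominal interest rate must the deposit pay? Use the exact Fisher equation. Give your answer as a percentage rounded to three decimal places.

11.688%

(1 + i) = (1 + r)(1 + π) = 1.03100 × 1.08330 = 1.1168823
i = 1.1168823 − 1, so the required nominal rate is 11.688%.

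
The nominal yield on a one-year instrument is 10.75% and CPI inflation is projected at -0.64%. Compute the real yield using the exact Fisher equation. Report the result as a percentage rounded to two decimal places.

11.46%

1 + r = 1.10750 / 0.99360 = 1.114634
r = 1.114634 − 1 = 11.4634%, i.e. 11.46%.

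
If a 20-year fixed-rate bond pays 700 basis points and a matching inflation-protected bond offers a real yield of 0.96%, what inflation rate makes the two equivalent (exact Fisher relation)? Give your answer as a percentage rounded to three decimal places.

5.983%

(1 + π) = (1 + i)/(1 + r) = 1.07000 / 1.00960 = 1.059826
Break-even inflation = 1.059826 − 1 → 5.983%.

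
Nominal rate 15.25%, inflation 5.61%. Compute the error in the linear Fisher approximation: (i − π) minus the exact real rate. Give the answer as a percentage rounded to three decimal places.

0.512%

Approximate: r ≈ 15.250% − 5.610% = 9.6400%
Exact: (1 + 0.1525)/(1 + 0.0561) − 1 = 9.1279%
Error = 9.6400% − 9.1279% = 0.5121% → 0.512%.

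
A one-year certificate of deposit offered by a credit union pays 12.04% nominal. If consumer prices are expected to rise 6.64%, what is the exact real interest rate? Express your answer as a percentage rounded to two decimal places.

5.06%

By the Fisher equation, 1 + r = (1 + i)/(1 + π).
1 + r = 1.12040 / 1.06640 = 1.050638
r = 1.050638 − 1 = 5.0638%, i.e. 5.06%.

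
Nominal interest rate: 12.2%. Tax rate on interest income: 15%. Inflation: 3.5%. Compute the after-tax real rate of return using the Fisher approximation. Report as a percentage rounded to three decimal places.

6.870%

After-tax nominal return = 12.2% × (1 − 0.15) = 10.3700%.
r ≈ 10.3700% − 3.5% → 6.870%.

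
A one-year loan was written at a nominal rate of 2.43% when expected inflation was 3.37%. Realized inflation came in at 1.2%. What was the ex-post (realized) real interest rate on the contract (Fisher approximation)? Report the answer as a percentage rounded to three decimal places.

Ex-post: 2.43% − 1.2% = 1.230%
So the realized real rate is 1.230%.

1.230%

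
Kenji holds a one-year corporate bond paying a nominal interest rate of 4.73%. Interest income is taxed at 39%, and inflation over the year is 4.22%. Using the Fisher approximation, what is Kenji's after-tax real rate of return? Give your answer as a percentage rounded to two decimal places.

After-tax nominal return = 4.73% × (1 − 0.39) = 2.8853%.
r ≈ 2.8853% − 4.22% → -1.33%.

-1.33%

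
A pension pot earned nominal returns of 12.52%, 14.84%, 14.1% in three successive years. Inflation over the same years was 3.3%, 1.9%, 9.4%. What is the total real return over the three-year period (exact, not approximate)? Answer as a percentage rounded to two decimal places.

Nominal growth factor = 1.1252 × 1.1484 × 1.1410 = 1.474377
Price-level growth factor = 1.0330 × 1.0190 × 1.0940 = 1.151574
Real growth factor = 1.474377 / 1.151574 = 1.280315
Total real return = 1.280315 − 1 → 28.03%.

28.03%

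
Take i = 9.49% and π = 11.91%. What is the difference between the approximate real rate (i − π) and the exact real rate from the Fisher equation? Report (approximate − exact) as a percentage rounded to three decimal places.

Approximate: r ≈ 9.490% − 11.910% = -2.4200%
Exact: (1 + 0.0949)/(1 + 0.1191) − 1 = -2.16245%
Error = -2.4200% − (-2.16245%) = -0.25755% → -0.258%.

-0.258%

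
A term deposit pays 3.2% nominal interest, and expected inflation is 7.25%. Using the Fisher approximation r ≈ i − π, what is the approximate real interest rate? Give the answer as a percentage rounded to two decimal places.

r ≈ i − π = 3.2% − 7.25% = -4.05%.

-4.05%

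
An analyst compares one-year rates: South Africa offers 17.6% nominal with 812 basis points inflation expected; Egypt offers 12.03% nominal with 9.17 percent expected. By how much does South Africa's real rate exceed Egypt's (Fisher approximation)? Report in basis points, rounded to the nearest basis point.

662 basis points

South Africa: 17.6% − 8.12% = 9.480%
Egypt: 12.03% − 9.17% = 2.860%
Differential = 6.620% → 662 basis points.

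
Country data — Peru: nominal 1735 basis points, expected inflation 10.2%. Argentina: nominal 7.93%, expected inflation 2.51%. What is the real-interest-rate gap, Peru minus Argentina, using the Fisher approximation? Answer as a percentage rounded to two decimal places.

1.73%

Peru: 17.35% − 10.2% = 7.150%
Argentina: 7.93% − 2.51% = 5.420%
Differential = 1.730% → 1.73%.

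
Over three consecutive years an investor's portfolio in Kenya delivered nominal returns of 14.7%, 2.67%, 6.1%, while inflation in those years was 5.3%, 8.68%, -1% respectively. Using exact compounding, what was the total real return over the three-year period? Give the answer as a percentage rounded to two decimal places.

Nominal growth factor = 1.1470 × 1.0267 × 1.0610 = 1.249460
Price-level growth factor = 1.0530 × 1.0868 × 0.9900 = 1.132956
Real growth factor = 1.249460 / 1.132956 = 1.102832
Total real return = 1.102832 − 1 → 10.28%.

10.28%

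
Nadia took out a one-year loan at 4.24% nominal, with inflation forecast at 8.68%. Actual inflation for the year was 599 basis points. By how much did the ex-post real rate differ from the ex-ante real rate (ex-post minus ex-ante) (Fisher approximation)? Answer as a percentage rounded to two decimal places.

2.69%

Ex-ante: 4.24% − 8.68% = -4.440%
Ex-post: 4.24% − 5.99% = -1.750%
Difference (ex-post − ex-ante) = 2.6900% → 2.69%.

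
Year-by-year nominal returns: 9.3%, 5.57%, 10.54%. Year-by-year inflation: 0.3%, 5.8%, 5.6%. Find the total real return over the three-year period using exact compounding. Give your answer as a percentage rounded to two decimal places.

13.82%

Compound the nominal returns: 1.0930 × 1.0557 × 1.1054 = 1.275499.
Compound inflation: 1.0030 × 1.0580 × 1.0560 = 1.120600.
Deflate: 1.275499 / 1.120600 = 1.138229.
Total real return = 1.138229 − 1 → 13.82%.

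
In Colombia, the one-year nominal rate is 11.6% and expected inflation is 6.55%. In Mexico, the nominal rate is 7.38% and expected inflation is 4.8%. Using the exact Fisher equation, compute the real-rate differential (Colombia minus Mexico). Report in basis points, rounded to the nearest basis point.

Colombia: (1 + 0.1160)/(1 + 0.0655) − 1 = 4.7396%
Mexico: (1 + 0.0738)/(1 + 0.0480) − 1 = 2.4618%
Differential = 4.7396% − 2.4618% = 2.2777% → 228 basis points.

228 basis points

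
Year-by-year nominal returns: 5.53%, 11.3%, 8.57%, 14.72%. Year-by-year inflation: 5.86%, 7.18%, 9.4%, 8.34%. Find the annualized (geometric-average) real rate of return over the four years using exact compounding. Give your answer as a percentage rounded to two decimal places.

Compound the nominal returns: 1.0553 × 1.1130 × 1.0857 × 1.1472 = 1.46291832.
Compound inflation: 1.0586 × 1.0718 × 1.0940 × 1.0834 = 1.34478172.
Deflate: 1.46291832 / 1.34478172 = 1.08784816.
Annualized real rate = 1.08784816^(1/4) − 1 = 2.1274% → 2.13%.

2.13%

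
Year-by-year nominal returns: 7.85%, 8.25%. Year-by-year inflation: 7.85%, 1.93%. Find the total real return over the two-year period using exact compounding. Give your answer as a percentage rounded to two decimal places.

Nominal growth factor = 1.0785 × 1.0825 = 1.167476
Price-level growth factor = 1.0785 × 1.0193 = 1.099315
Real growth factor = 1.167476 / 1.099315 = 1.062003
Total real return = 1.062003 − 1 → 6.20%.

6.20%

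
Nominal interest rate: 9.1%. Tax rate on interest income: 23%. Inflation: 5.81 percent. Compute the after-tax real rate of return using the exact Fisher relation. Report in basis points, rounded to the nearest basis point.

After-tax nominal return = 9.1% × (1 − 0.23) = 7.0070%.
1 + r = 1.07007 / 1.05810 = 1.011313
After-tax real rate = 1.011313 − 1 → 113 basis points.

113 basis points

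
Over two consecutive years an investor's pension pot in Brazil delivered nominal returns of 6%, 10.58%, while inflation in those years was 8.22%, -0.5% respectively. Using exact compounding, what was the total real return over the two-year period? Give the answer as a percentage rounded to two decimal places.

8.86%

Nominal growth factor = 1.0600 × 1.1058 = 1.172148
Price-level growth factor = 1.0822 × 0.9950 = 1.076789
Real growth factor = 1.172148 / 1.076789 = 1.088559
Total real return = 1.088559 − 1 → 8.86%.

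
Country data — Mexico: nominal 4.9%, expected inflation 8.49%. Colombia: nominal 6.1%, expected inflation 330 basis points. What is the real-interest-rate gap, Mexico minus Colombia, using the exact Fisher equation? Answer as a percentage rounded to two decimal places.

-6.02%

Mexico: (1 + 0.0490)/(1 + 0.0849) − 1 = -3.3091%
Colombia: (1 + 0.0610)/(1 + 0.0330) − 1 = 2.7106%
Differential = -3.3091% − 2.7106% = -6.0196% → -6.02%.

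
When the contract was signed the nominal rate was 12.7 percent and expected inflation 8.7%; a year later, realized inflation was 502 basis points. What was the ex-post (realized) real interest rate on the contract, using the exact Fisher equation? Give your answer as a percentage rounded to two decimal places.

Ex-post: (1 + 0.1270)/(1 + 0.0502) − 1 = 7.3129%
So the realized real rate is 7.31%.

7.31%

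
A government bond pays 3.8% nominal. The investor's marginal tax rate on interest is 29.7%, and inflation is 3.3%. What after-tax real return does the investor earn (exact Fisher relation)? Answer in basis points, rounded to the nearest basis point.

-61 basis points

After-tax nominal return = 3.8% × (1 − 0.297) = 2.6714%.
1 + r = 1.026714 / 1.03300 = 0.993915
After-tax real rate = 0.993915 − 1 → -61 basis points.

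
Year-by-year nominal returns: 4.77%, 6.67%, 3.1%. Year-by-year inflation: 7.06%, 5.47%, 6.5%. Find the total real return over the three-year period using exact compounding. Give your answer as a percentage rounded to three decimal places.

Nominal growth factor = 1.0477 × 1.0667 × 1.0310 = 1.152227
Price-level growth factor = 1.0706 × 1.0547 × 1.0650 = 1.202557
Real growth factor = 1.152227 / 1.202557 = 0.958147
Total real return = 0.958147 − 1 → -4.185%.

-4.185%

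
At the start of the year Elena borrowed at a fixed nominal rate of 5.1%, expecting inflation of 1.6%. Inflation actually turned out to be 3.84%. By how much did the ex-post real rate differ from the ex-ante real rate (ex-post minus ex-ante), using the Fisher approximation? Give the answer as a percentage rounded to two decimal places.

-2.24%

Ex-ante: 5.1% − 1.6% = 3.500%
Ex-post: 5.1% − 3.84% = 1.260%
Difference (ex-post − ex-ante) = -2.2400% → -2.24%.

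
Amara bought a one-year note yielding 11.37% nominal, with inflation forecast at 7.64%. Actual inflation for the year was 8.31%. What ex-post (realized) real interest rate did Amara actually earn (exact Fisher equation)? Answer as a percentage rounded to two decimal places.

2.83%

Ex-post: (1 + 0.1137)/(1 + 0.0831) − 1 = 2.8252%
So the realized real rate is 2.83%.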